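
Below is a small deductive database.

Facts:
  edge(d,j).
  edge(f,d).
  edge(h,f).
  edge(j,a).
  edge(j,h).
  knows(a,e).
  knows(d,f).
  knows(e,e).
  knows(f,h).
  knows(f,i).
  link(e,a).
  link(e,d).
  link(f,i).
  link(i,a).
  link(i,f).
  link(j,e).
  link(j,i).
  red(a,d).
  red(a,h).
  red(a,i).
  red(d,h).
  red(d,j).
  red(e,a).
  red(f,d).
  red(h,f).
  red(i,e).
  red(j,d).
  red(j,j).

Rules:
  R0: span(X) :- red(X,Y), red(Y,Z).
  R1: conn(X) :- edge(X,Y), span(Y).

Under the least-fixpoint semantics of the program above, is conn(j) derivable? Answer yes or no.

yes

round 1: derive span(a) via R0 from red(a,d), red(d,h)
round 1: derive span(d) via R0 from red(d,h), red(h,f)
round 1: derive span(e) via R0 from red(e,a), red(a,d)
round 1: derive span(f) via R0 from red(f,d), red(d,h)
round 1: derive span(h) via R0 from red(h,f), red(f,d)
round 1: derive span(i) via R0 from red(i,e), red(e,a)
round 1: derive span(j) via R0 from red(j,d), red(d,h)
round 2: derive conn(d) via R1 from edge(d,j), span(j)
round 2: derive conn(f) via R1 from edge(f,d), span(d)
round 2: derive conn(h) via R1 from edge(h,f), span(f)
round 2: derive conn(j) via R1 from edge(j,a), span(a)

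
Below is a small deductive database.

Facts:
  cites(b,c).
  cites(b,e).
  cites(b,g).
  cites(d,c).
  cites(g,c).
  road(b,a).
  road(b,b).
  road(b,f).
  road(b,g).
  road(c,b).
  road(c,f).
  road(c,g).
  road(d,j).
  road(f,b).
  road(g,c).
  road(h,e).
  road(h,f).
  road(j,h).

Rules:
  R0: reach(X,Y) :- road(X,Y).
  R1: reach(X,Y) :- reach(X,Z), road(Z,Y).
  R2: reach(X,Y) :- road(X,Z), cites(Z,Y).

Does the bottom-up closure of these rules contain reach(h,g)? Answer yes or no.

yes

round 1: derive reach(b,a) via R0 from road(b,a)
round 1: derive reach(b,b) via R0 from road(b,b)
round 1: derive reach(b,f) via R0 from road(b,f)
round 1: derive reach(b,g) via R0 from road(b,g)
round 1: derive reach(c,b) via R0 from road(c,b)
round 1: derive reach(c,f) via R0 from road(c,f)
round 1: derive reach(c,g) via R0 from road(c,g)
round 1: derive reach(d,j) via R0 from road(d,j)
round 1: derive reach(f,b) via R0 from road(f,b)
round 1: derive reach(g,c) via R0 from road(g,c)
round 1: derive reach(h,e) via R0 from road(h,e)
round 1: derive reach(h,f) via R0 from road(h,f)
round 1: derive reach(j,h) via R0 from road(j,h)
round 1: derive reach(b,c) via R2 from road(b,b), cites(b,c)
round 1: derive reach(b,e) via R2 from road(b,b), cites(b,e)
round 1: derive reach(c,c) via R2 from road(c,b), cites(b,c)
round 1: derive reach(c,e) via R2 from road(c,b), cites(b,e)
round 1: derive reach(f,c) via R2 from road(f,b), cites(b,c)
round 1: derive reach(f,e) via R2 from road(f,b), cites(b,e)
round 1: derive reach(f,g) via R2 from road(f,b), cites(b,g)
round 2: derive reach(c,a) via R1 from reach(c,b), road(b,a)
round 2: derive reach(d,h) via R1 from reach(d,j), road(j,h)
round 2: derive reach(f,a) via R1 from reach(f,b), road(b,a)
round 2: derive reach(f,f) via R1 from reach(f,b), road(b,f)
round 2: derive reach(g,b) via R1 from reach(g,c), road(c,b)
round 2: derive reach(g,f) via R1 from reach(g,c), road(c,f)
round 2: derive reach(g,g) via R1 from reach(g,c), road(c,g)
round 2: derive reach(h,b) via R1 from reach(h,f), road(f,b)
round 2: derive reach(j,e) via R1 from reach(j,h), road(h,e)
round 2: derive reach(j,f) via R1 from reach(j,h), road(h,f)
round 3: derive reach(d,e) via R1 from reach(d,h), road(h,e)
round 3: derive reach(d,f) via R1 from reach(d,h), road(h,f)
round 3: derive reach(g,a) via R1 from reach(g,b), road(b,a)
round 3: derive reach(h,a) via R1 from reach(h,b), road(b,a)
round 3: derive reach(h,g) via R1 from reach(h,b), road(b,g)
round 3: derive reach(j,b) via R1 from reach(j,f), road(f,b)
round 4: derive reach(d,b) via R1 from reach(d,f), road(f,b)
round 4: derive reach(h,c) via R1 from reach(h,g), road(g,c)
round 4: derive reach(j,a) via R1 from reach(j,b), road(b,a)
round 4: derive reach(j,g) via R1 from reach(j,b), road(b,g)
round 5: derive reach(d,a) via R1 from reach(d,b), road(b,a)
round 5: derive reach(d,g) via R1 from reach(d,b), road(b,g)
round 5: derive reach(j,c) via R1 from reach(j,g), road(g,c)
round 6: derive reach(d,c) via R1 from reach(d,g), road(g,c)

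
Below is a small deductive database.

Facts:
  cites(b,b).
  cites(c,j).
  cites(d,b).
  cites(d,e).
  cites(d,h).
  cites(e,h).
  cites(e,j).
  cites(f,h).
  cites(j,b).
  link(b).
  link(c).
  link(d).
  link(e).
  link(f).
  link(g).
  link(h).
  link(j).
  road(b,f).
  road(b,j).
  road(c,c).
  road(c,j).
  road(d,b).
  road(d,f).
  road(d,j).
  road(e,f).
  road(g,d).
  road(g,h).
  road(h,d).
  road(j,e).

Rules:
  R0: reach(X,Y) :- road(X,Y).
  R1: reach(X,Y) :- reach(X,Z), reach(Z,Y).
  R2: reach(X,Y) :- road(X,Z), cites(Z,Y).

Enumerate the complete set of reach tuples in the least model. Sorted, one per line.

round 1: derive reach(b,f) via R0 from road(b,f)
round 1: derive reach(b,j) via R0 from road(b,j)
round 1: derive reach(c,c) via R0 from road(c,c)
round 1: derive reach(c,j) via R0 from road(c,j)
round 1: derive reach(d,b) via R0 from road(d,b)
round 1: derive reach(d,f) via R0 from road(d,f)
round 1: derive reach(d,j) via R0 from road(d,j)
round 1: derive reach(e,f) via R0 from road(e,f)
round 1: derive reach(g,d) via R0 from road(g,d)
round 1: derive reach(g,h) via R0 from road(g,h)
round 1: derive reach(h,d) via R0 from road(h,d)
round 1: derive reach(j,e) via R0 from road(j,e)
round 1: derive reach(b,b) via R2 from road(b,j), cites(j,b)
round 1: derive reach(b,h) via R2 from road(b,f), cites(f,h)
round 1: derive reach(c,b) via R2 from road(c,j), cites(j,b)
round 1: derive reach(d,h) via R2 from road(d,f), cites(f,h)
round 1: derive reach(e,h) via R2 from road(e,f), cites(f,h)
round 1: derive reach(g,b) via R2 from road(g,d), cites(d,b)
round 1: derive reach(g,e) via R2 from road(g,d), cites(d,e)
round 1: derive reach(h,b) via R2 from road(h,d), cites(d,b)
round 1: derive reach(h,e) via R2 from road(h,d), cites(d,e)
round 1: derive reach(h,h) via R2 from road(h,d), cites(d,h)
round 1: derive reach(j,h) via R2 from road(j,e), cites(e,h)
round 1: derive reach(j,j) via R2 from road(j,e), cites(e,j)
round 2: derive reach(b,d) via R1 from reach(b,h), reach(h,d)
round 2: derive reach(b,e) via R1 from reach(b,h), reach(h,e)
round 2: derive reach(c,e) via R1 from reach(c,j), reach(j,e)
round 2: derive reach(c,f) via R1 from reach(c,b), reach(b,f)
round 2: derive reach(c,h) via R1 from reach(c,b), reach(b,h)
round 2: derive reach(d,d) via R1 from reach(d,h), reach(h,d)
round 2: derive reach(d,e) via R1 from reach(d,h), reach(h,e)
round 2: derive reach(e,b) via R1 from reach(e,h), reach(h,b)
round 2: derive reach(e,d) via R1 from reach(e,h), reach(h,d)
round 2: derive reach(e,e) via R1 from reach(e,h), reach(h,e)
round 2: derive reach(g,f) via R1 from reach(g,b), reach(b,f)
round 2: derive reach(g,j) via R1 from reach(g,b), reach(b,j)
round 2: derive reach(h,f) via R1 from reach(h,b), reach(b,f)
round 2: derive reach(h,j) via R1 from reach(h,b), reach(b,j)
round 2: derive reach(j,b) via R1 from reach(j,h), reach(h,b)
round 2: derive reach(j,d) via R1 from reach(j,h), reach(h,d)
round 2: derive reach(j,f) via R1 from reach(j,e), reach(e,f)
round 3: derive reach(c,d) via R1 from reach(c,b), reach(b,d)
round 3: derive reach(e,j) via R1 from reach(e,b), reach(b,j)

reach(b,b)
reach(b,d)
reach(b,e)
reach(b,f)
reach(b,h)
reach(b,j)
reach(c,b)
reach(c,c)
reach(c,d)
reach(c,e)
reach(c,f)
reach(c,h)
reach(c,j)
reach(d,b)
reach(d,d)
reach(d,e)
reach(d,f)
reach(d,h)
reach(d,j)
reach(e,b)
reach(e,d)
reach(e,e)
reach(e,f)
reach(e,h)
reach(e,j)
reach(g,b)
reach(g,d)
reach(g,e)
reach(g,f)
reach(g,h)
reach(g,j)
reach(h,b)
reach(h,d)
reach(h,e)
reach(h,f)
reach(h,h)
reach(h,j)
reach(j,b)
reach(j,d)
reach(j,e)
reach(j,f)
reach(j,h)
reach(j,j)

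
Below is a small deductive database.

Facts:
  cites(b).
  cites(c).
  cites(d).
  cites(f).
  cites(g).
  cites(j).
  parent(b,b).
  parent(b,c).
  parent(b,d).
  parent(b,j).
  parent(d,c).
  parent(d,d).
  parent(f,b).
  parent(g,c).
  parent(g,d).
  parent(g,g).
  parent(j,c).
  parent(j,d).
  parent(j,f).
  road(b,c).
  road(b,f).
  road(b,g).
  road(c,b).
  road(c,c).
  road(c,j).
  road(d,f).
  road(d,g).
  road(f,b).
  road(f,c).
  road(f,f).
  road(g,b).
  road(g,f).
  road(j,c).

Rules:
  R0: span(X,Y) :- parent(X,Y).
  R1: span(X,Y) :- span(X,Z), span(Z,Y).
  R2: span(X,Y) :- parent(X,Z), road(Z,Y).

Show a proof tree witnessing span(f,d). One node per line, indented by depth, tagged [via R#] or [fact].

round 1: derive span(b,b) via R0 from parent(b,b)
round 1: derive span(b,c) via R0 from parent(b,c)
round 1: derive span(b,d) via R0 from parent(b,d)
round 1: derive span(b,j) via R0 from parent(b,j)
round 1: derive span(d,c) via R0 from parent(d,c)
round 1: derive span(d,d) via R0 from parent(d,d)
round 1: derive span(f,b) via R0 from parent(f,b)
round 1: derive span(g,c) via R0 from parent(g,c)
round 1: derive span(g,d) via R0 from parent(g,d)
round 1: derive span(g,g) via R0 from parent(g,g)
round 1: derive span(j,c) via R0 from parent(j,c)
round 1: derive span(j,d) via R0 from parent(j,d)
round 1: derive span(j,f) via R0 from parent(j,f)
round 1: derive span(b,f) via R2 from parent(b,b), road(b,f)
round 1: derive span(b,g) via R2 from parent(b,b), road(b,g)
round 1: derive span(d,b) via R2 from parent(d,c), road(c,b)
round 1: derive span(d,f) via R2 from parent(d,d), road(d,f)
round 1: derive span(d,g) via R2 from parent(d,d), road(d,g)
round 1: derive span(d,j) via R2 from parent(d,c), road(c,j)
round 1: derive span(f,c) via R2 from parent(f,b), road(b,c)
round 1: derive span(f,f) via R2 from parent(f,b), road(b,f)
round 1: derive span(f,g) via R2 from parent(f,b), road(b,g)
round 1: derive span(g,b) via R2 from parent(g,c), road(c,b)
round 1: derive span(g,f) via R2 from parent(g,d), road(d,f)
round 1: derive span(g,j) via R2 from parent(g,c), road(c,j)
round 1: derive span(j,b) via R2 from parent(j,c), road(c,b)
round 1: derive span(j,g) via R2 from parent(j,d), road(d,g)
round 1: derive span(j,j) via R2 from parent(j,c), road(c,j)
round 2: derive span(f,d) via R1 from span(f,b), span(b,d)
round 2: derive span(f,j) via R1 from span(f,b), span(b,j)

span(f,d)  [via R1]
  span(f,b)  [via R0]
    parent(f,b)  [fact]
  span(b,d)  [via R0]
    parent(b,d)  [fact]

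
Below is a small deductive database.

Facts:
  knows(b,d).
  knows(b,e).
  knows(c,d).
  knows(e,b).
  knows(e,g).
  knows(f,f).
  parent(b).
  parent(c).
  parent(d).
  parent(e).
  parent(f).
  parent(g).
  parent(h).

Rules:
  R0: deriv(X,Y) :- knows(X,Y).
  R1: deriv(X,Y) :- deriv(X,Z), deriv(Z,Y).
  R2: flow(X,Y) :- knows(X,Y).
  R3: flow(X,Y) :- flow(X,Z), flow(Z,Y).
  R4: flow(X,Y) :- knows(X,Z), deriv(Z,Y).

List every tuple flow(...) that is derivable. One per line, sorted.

round 1: derive deriv(b,d) via R0 from knows(b,d)
round 1: derive deriv(b,e) via R0 from knows(b,e)
round 1: derive deriv(c,d) via R0 from knows(c,d)
round 1: derive deriv(e,b) via R0 from knows(e,b)
round 1: derive deriv(e,g) via R0 from knows(e,g)
round 1: derive deriv(f,f) via R0 from knows(f,f)
round 1: derive flow(b,d) via R2 from knows(b,d)
round 1: derive flow(b,e) via R2 from knows(b,e)
round 1: derive flow(c,d) via R2 from knows(c,d)
round 1: derive flow(e,b) via R2 from knows(e,b)
round 1: derive flow(e,g) via R2 from knows(e,g)
round 1: derive flow(f,f) via R2 from knows(f,f)
round 2: derive deriv(b,b) via R1 from deriv(b,e), deriv(e,b)
round 2: derive deriv(b,g) via R1 from deriv(b,e), deriv(e,g)
round 2: derive deriv(e,d) via R1 from deriv(e,b), deriv(b,d)
round 2: derive deriv(e,e) via R1 from deriv(e,b), deriv(b,e)
round 2: derive flow(b,b) via R3 from flow(b,e), flow(e,b)
round 2: derive flow(b,g) via R3 from flow(b,e), flow(e,g)
round 2: derive flow(e,d) via R3 from flow(e,b), flow(b,d)
round 2: derive flow(e,e) via R3 from flow(e,b), flow(b,e)

flow(b,b)
flow(b,d)
flow(b,e)
flow(b,g)
flow(c,d)
flow(e,b)
flow(e,d)
flow(e,e)
flow(e,g)
flow(f,f)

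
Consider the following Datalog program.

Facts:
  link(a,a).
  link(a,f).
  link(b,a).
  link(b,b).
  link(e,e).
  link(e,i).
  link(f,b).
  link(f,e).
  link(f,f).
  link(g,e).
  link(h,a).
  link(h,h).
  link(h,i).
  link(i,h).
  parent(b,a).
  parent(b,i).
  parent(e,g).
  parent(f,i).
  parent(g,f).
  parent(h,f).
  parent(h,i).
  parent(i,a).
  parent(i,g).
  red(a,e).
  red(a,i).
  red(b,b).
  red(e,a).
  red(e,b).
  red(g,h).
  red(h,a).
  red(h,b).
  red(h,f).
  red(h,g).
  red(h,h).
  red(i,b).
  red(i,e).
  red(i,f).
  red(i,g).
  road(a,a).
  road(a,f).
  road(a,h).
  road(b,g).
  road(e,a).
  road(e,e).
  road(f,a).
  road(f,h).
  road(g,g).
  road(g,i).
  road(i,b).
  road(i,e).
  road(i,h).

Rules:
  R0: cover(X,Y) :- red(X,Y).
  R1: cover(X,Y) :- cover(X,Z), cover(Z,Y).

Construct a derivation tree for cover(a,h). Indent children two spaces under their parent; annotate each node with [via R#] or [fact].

round 1: derive cover(a,e) via R0 from red(a,e)
round 1: derive cover(a,i) via R0 from red(a,i)
round 1: derive cover(b,b) via R0 from red(b,b)
round 1: derive cover(e,a) via R0 from red(e,a)
round 1: derive cover(e,b) via R0 from red(e,b)
round 1: derive cover(g,h) via R0 from red(g,h)
round 1: derive cover(h,a) via R0 from red(h,a)
round 1: derive cover(h,b) via R0 from red(h,b)
round 1: derive cover(h,f) via R0 from red(h,f)
round 1: derive cover(h,g) via R0 from red(h,g)
round 1: derive cover(h,h) via R0 from red(h,h)
round 1: derive cover(i,b) via R0 from red(i,b)
round 1: derive cover(i,e) via R0 from red(i,e)
round 1: derive cover(i,f) via R0 from red(i,f)
round 1: derive cover(i,g) via R0 from red(i,g)
round 2: derive cover(a,a) via R1 from cover(a,e), cover(e,a)
round 2: derive cover(a,b) via R1 from cover(a,e), cover(e,b)
round 2: derive cover(a,f) via R1 from cover(a,i), cover(i,f)
round 2: derive cover(a,g) via R1 from cover(a,i), cover(i,g)
round 2: derive cover(e,e) via R1 from cover(e,a), cover(a,e)
round 2: derive cover(e,i) via R1 from cover(e,a), cover(a,i)
round 2: derive cover(g,a) via R1 from cover(g,h), cover(h,a)
round 2: derive cover(g,b) via R1 from cover(g,h), cover(h,b)
round 2: derive cover(g,f) via R1 from cover(g,h), cover(h,f)
round 2: derive cover(g,g) via R1 from cover(g,h), cover(h,g)
round 2: derive cover(h,e) via R1 from cover(h,a), cover(a,e)
round 2: derive cover(h,i) via R1 from cover(h,a), cover(a,i)
round 2: derive cover(i,a) via R1 from cover(i,e), cover(e,a)
round 2: derive cover(i,h) via R1 from cover(i,g), cover(g,h)
round 3: derive cover(a,h) via R1 from cover(a,g), cover(g,h)
round 3: derive cover(e,f) via R1 from cover(e,a), cover(a,f)
round 3: derive cover(e,g) via R1 from cover(e,a), cover(a,g)
round 3: derive cover(e,h) via R1 from cover(e,i), cover(i,h)
round 3: derive cover(g,e) via R1 from cover(g,a), cover(a,e)
round 3: derive cover(g,i) via R1 from cover(g,a), cover(a,i)
round 3: derive cover(i,i) via R1 from cover(i,a), cover(a,i)

cover(a,h)  [via R1]
  cover(a,g)  [via R1]
    cover(a,i)  [via R0]
      red(a,i)  [fact]
    cover(i,g)  [via R0]
      red(i,g)  [fact]
  cover(g,h)  [via R0]
    red(g,h)  [fact]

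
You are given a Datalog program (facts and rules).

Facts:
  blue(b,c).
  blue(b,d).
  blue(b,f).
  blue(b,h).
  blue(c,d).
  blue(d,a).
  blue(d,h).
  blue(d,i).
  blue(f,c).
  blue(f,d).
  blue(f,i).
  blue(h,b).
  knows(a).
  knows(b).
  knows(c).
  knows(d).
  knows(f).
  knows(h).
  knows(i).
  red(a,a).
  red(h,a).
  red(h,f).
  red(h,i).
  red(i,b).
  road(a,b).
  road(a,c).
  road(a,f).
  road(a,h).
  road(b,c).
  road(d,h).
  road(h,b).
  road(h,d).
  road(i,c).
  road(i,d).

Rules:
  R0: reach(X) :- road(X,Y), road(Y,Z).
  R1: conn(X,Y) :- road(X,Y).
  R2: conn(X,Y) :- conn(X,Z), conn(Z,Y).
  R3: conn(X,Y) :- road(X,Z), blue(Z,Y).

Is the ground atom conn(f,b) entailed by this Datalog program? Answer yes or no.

round 1: derive conn(a,b) via R1 from road(a,b)
round 1: derive conn(a,c) via R1 from road(a,c)
round 1: derive conn(a,f) via R1 from road(a,f)
round 1: derive conn(a,h) via R1 from road(a,h)
round 1: derive conn(b,c) via R1 from road(b,c)
round 1: derive conn(d,h) via R1 from road(d,h)
round 1: derive conn(h,b) via R1 from road(h,b)
round 1: derive conn(h,d) via R1 from road(h,d)
round 1: derive conn(i,c) via R1 from road(i,c)
round 1: derive conn(i,d) via R1 from road(i,d)
round 1: derive conn(a,d) via R3 from road(a,b), blue(b,d)
round 1: derive conn(a,i) via R3 from road(a,f), blue(f,i)
round 1: derive conn(b,d) via R3 from road(b,c), blue(c,d)
round 1: derive conn(d,b) via R3 from road(d,h), blue(h,b)
round 1: derive conn(h,a) via R3 from road(h,d), blue(d,a)
round 1: derive conn(h,c) via R3 from road(h,b), blue(b,c)
round 1: derive conn(h,f) via R3 from road(h,b), blue(b,f)
round 1: derive conn(h,h) via R3 from road(h,b), blue(b,h)
round 1: derive conn(h,i) via R3 from road(h,d), blue(d,i)
round 1: derive conn(i,a) via R3 from road(i,d), blue(d,a)
round 1: derive conn(i,h) via R3 from road(i,d), blue(d,h)
round 1: derive conn(i,i) via R3 from road(i,d), blue(d,i)
round 2: derive conn(a,a) via R2 from conn(a,h), conn(h,a)
round 2: derive conn(b,b) via R2 from conn(b,d), conn(d,b)
round 2: derive conn(b,h) via R2 from conn(b,d), conn(d,h)
round 2: derive conn(d,a) via R2 from conn(d,h), conn(h,a)
round 2: derive conn(d,c) via R2 from conn(d,b), conn(b,c)
round 2: derive conn(d,d) via R2 from conn(d,b), conn(b,d)
round 2: derive conn(d,f) via R2 from conn(d,h), conn(h,f)
round 2: derive conn(d,i) via R2 from conn(d,h), conn(h,i)
round 2: derive conn(i,b) via R2 from conn(i,a), conn(a,b)
round 2: derive conn(i,f) via R2 from conn(i,a), conn(a,f)
round 3: derive conn(b,a) via R2 from conn(b,d), conn(d,a)
round 3: derive conn(b,f) via R2 from conn(b,d), conn(d,f)
round 3: derive conn(b,i) via R2 from conn(b,d), conn(d,i)

no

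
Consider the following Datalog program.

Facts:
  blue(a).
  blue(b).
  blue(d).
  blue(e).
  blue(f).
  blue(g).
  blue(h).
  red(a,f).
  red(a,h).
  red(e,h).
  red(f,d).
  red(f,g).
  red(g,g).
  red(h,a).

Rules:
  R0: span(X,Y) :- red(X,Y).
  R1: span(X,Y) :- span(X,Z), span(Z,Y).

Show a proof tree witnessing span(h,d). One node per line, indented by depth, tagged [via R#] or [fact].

round 1: derive span(a,f) via R0 from red(a,f)
round 1: derive span(a,h) via R0 from red(a,h)
round 1: derive span(e,h) via R0 from red(e,h)
round 1: derive span(f,d) via R0 from red(f,d)
round 1: derive span(f,g) via R0 from red(f,g)
round 1: derive span(g,g) via R0 from red(g,g)
round 1: derive span(h,a) via R0 from red(h,a)
round 2: derive span(a,a) via R1 from span(a,h), span(h,a)
round 2: derive span(a,d) via R1 from span(a,f), span(f,d)
round 2: derive span(a,g) via R1 from span(a,f), span(f,g)
round 2: derive span(e,a) via R1 from span(e,h), span(h,a)
round 2: derive span(h,f) via R1 from span(h,a), span(a,f)
round 2: derive span(h,h) via R1 from span(h,a), span(a,h)
round 3: derive span(e,d) via R1 from span(e,a), span(a,d)
round 3: derive span(e,f) via R1 from span(e,a), span(a,f)
round 3: derive span(e,g) via R1 from span(e,a), span(a,g)
round 3: derive span(h,d) via R1 from span(h,a), span(a,d)
round 3: derive span(h,g) via R1 from span(h,a), span(a,g)

span(h,d)  [via R1]
  span(h,a)  [via R0]
    red(h,a)  [fact]
  span(a,d)  [via R1]
    span(a,f)  [via R0]
      red(a,f)  [fact]
    span(f,d)  [via R0]
      red(f,d)  [fact]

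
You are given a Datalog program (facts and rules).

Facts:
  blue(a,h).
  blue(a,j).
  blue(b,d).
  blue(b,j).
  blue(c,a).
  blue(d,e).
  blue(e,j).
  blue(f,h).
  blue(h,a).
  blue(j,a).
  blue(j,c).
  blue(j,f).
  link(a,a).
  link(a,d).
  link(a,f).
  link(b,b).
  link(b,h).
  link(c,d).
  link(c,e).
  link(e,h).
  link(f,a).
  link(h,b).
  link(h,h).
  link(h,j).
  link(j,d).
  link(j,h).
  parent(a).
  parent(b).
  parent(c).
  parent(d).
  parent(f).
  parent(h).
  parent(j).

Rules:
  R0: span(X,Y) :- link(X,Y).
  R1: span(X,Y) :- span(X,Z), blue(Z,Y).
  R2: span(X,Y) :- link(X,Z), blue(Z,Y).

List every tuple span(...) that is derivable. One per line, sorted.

round 1: derive span(a,a) via R0 from link(a,a)
round 1: derive span(a,d) via R0 from link(a,d)
round 1: derive span(a,f) via R0 from link(a,f)
round 1: derive span(b,b) via R0 from link(b,b)
round 1: derive span(b,h) via R0 from link(b,h)
round 1: derive span(c,d) via R0 from link(c,d)
round 1: derive span(c,e) via R0 from link(c,e)
round 1: derive span(e,h) via R0 from link(e,h)
round 1: derive span(f,a) via R0 from link(f,a)
round 1: derive span(h,b) via R0 from link(h,b)
round 1: derive span(h,h) via R0 from link(h,h)
round 1: derive span(h,j) via R0 from link(h,j)
round 1: derive span(j,d) via R0 from link(j,d)
round 1: derive span(j,h) via R0 from link(j,h)
round 1: derive span(a,e) via R2 from link(a,d), blue(d,e)
round 1: derive span(a,h) via R2 from link(a,a), blue(a,h)
round 1: derive span(a,j) via R2 from link(a,a), blue(a,j)
round 1: derive span(b,a) via R2 from link(b,h), blue(h,a)
round 1: derive span(b,d) via R2 from link(b,b), blue(b,d)
round 1: derive span(b,j) via R2 from link(b,b), blue(b,j)
round 1: derive span(c,j) via R2 from link(c,e), blue(e,j)
round 1: derive span(e,a) via R2 from link(e,h), blue(h,a)
round 1: derive span(f,h) via R2 from link(f,a), blue(a,h)
round 1: derive span(f,j) via R2 from link(f,a), blue(a,j)
round 1: derive span(h,a) via R2 from link(h,h), blue(h,a)
round 1: derive span(h,c) via R2 from link(h,j), blue(j,c)
round 1: derive span(h,d) via R2 from link(h,b), blue(b,d)
round 1: derive span(h,f) via R2 from link(h,j), blue(j,f)
round 1: derive span(j,a) via R2 from link(j,h), blue(h,a)
round 1: derive span(j,e) via R2 from link(j,d), blue(d,e)
round 2: derive span(a,c) via R1 from span(a,j), blue(j,c)
round 2: derive span(b,c) via R1 from span(b,j), blue(j,c)
round 2: derive span(b,e) via R1 from span(b,d), blue(d,e)
round 2: derive span(b,f) via R1 from span(b,j), blue(j,f)
round 2: derive span(c,a) via R1 from span(c,j), blue(j,a)
round 2: derive span(c,c) via R1 from span(c,j), blue(j,c)
round 2: derive span(c,f) via R1 from span(c,j), blue(j,f)
round 2: derive span(e,j) via R1 from span(e,a), blue(a,j)
round 2: derive span(f,c) via R1 from span(f,j), blue(j,c)
round 2: derive span(f,f) via R1 from span(f,j), blue(j,f)
round 2: derive span(h,e) via R1 from span(h,d), blue(d,e)
round 2: derive span(j,j) via R1 from span(j,a), blue(a,j)
round 3: derive span(c,h) via R1 from span(c,a), blue(a,h)
round 3: derive span(e,c) via R1 from span(e,j), blue(j,c)
round 3: derive span(e,f) via R1 from span(e,j), blue(j,f)
round 3: derive span(j,c) via R1 from span(j,j), blue(j,c)
round 3: derive span(j,f) via R1 from span(j,j), blue(j,f)

span(a,a)
span(a,c)
span(a,d)
span(a,e)
span(a,f)
span(a,h)
span(a,j)
span(b,a)
span(b,b)
span(b,c)
span(b,d)
span(b,e)
span(b,f)
span(b,h)
span(b,j)
span(c,a)
span(c,c)
span(c,d)
span(c,e)
span(c,f)
span(c,h)
span(c,j)
span(e,a)
span(e,c)
span(e,f)
span(e,h)
span(e,j)
span(f,a)
span(f,c)
span(f,f)
span(f,h)
span(f,j)
span(h,a)
span(h,b)
span(h,c)
span(h,d)
span(h,e)
span(h,f)
span(h,h)
span(h,j)
span(j,a)
span(j,c)
span(j,d)
span(j,e)
span(j,f)
span(j,h)
span(j,j)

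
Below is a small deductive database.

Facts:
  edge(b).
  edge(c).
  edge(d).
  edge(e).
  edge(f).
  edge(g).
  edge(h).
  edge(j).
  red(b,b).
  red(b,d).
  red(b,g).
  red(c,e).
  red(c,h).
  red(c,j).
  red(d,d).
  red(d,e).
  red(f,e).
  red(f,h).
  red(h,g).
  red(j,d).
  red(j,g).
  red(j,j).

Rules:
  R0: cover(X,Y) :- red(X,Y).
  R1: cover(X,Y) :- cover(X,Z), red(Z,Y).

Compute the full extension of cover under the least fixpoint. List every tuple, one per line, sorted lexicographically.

round 1: derive cover(b,b) via R0 from red(b,b)
round 1: derive cover(b,d) via R0 from red(b,d)
round 1: derive cover(b,g) via R0 from red(b,g)
round 1: derive cover(c,e) via R0 from red(c,e)
round 1: derive cover(c,h) via R0 from red(c,h)
round 1: derive cover(c,j) via R0 from red(c,j)
round 1: derive cover(d,d) via R0 from red(d,d)
round 1: derive cover(d,e) via R0 from red(d,e)
round 1: derive cover(f,e) via R0 from red(f,e)
round 1: derive cover(f,h) via R0 from red(f,h)
round 1: derive cover(h,g) via R0 from red(h,g)
round 1: derive cover(j,d) via R0 from red(j,d)
round 1: derive cover(j,g) via R0 from red(j,g)
round 1: derive cover(j,j) via R0 from red(j,j)
round 2: derive cover(b,e) via R1 from cover(b,d), red(d,e)
round 2: derive cover(c,d) via R1 from cover(c,j), red(j,d)
round 2: derive cover(c,g) via R1 from cover(c,h), red(h,g)
round 2: derive cover(f,g) via R1 from cover(f,h), red(h,g)
round 2: derive cover(j,e) via R1 from cover(j,d), red(d,e)

cover(b,b)
cover(b,d)
cover(b,e)
cover(b,g)
cover(c,d)
cover(c,e)
cover(c,g)
cover(c,h)
cover(c,j)
cover(d,d)
cover(d,e)
cover(f,e)
cover(f,g)
cover(f,h)
cover(h,g)
cover(j,d)
cover(j,e)
cover(j,g)
cover(j,j)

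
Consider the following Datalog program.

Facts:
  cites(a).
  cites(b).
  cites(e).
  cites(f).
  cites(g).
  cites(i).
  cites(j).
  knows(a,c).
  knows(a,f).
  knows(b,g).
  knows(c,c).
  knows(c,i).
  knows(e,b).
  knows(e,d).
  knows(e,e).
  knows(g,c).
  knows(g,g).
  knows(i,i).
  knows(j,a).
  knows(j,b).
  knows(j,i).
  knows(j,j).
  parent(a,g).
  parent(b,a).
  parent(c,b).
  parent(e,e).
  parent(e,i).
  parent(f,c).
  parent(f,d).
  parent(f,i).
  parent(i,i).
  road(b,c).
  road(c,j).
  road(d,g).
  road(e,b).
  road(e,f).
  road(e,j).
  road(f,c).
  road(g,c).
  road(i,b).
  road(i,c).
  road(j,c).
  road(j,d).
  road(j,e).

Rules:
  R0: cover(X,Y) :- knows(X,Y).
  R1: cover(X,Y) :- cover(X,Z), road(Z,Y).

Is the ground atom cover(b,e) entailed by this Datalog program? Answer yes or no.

round 1: derive cover(a,c) via R0 from knows(a,c)
round 1: derive cover(a,f) via R0 from knows(a,f)
round 1: derive cover(b,g) via R0 from knows(b,g)
round 1: derive cover(c,c) via R0 from knows(c,c)
round 1: derive cover(c,i) via R0 from knows(c,i)
round 1: derive cover(e,b) via R0 from knows(e,b)
round 1: derive cover(e,d) via R0 from knows(e,d)
round 1: derive cover(e,e) via R0 from knows(e,e)
round 1: derive cover(g,c) via R0 from knows(g,c)
round 1: derive cover(g,g) via R0 from knows(g,g)
round 1: derive cover(i,i) via R0 from knows(i,i)
round 1: derive cover(j,a) via R0 from knows(j,a)
round 1: derive cover(j,b) via R0 from knows(j,b)
round 1: derive cover(j,i) via R0 from knows(j,i)
round 1: derive cover(j,j) via R0 from knows(j,j)
round 2: derive cover(a,j) via R1 from cover(a,c), road(c,j)
round 2: derive cover(b,c) via R1 from cover(b,g), road(g,c)
round 2: derive cover(c,b) via R1 from cover(c,i), road(i,b)
round 2: derive cover(c,j) via R1 from cover(c,c), road(c,j)
round 2: derive cover(e,c) via R1 from cover(e,b), road(b,c)
round 2: derive cover(e,f) via R1 from cover(e,e), road(e,f)
round 2: derive cover(e,g) via R1 from cover(e,d), road(d,g)
round 2: derive cover(e,j) via R1 from cover(e,e), road(e,j)
round 2: derive cover(g,j) via R1 from cover(g,c), road(c,j)
round 2: derive cover(i,b) via R1 from cover(i,i), road(i,b)
round 2: derive cover(i,c) via R1 from cover(i,i), road(i,c)
round 2: derive cover(j,c) via R1 from cover(j,b), road(b,c)
round 2: derive cover(j,d) via R1 from cover(j,j), road(j,d)
round 2: derive cover(j,e) via R1 from cover(j,j), road(j,e)
round 3: derive cover(a,d) via R1 from cover(a,j), road(j,d)
round 3: derive cover(a,e) via R1 from cover(a,j), road(j,e)
round 3: derive cover(b,j) via R1 from cover(b,c), road(c,j)
round 3: derive cover(c,d) via R1 from cover(c,j), road(j,d)
round 3: derive cover(c,e) via R1 from cover(c,j), road(j,e)
round 3: derive cover(g,d) via R1 from cover(g,j), road(j,d)
round 3: derive cover(g,e) via R1 from cover(g,j), road(j,e)
round 3: derive cover(i,j) via R1 from cover(i,c), road(c,j)
round 3: derive cover(j,f) via R1 from cover(j,e), road(e,f)
round 3: derive cover(j,g) via R1 from cover(j,d), road(d,g)
round 4: derive cover(a,b) via R1 from cover(a,e), road(e,b)
round 4: derive cover(a,g) via R1 from cover(a,d), road(d,g)
round 4: derive cover(b,d) via R1 from cover(b,j), road(j,d)
round 4: derive cover(b,e) via R1 from cover(b,j), road(j,e)
round 4: derive cover(c,f) via R1 from cover(c,e), road(e,f)
round 4: derive cover(c,g) via R1 from cover(c,d), road(d,g)
round 4: derive cover(g,b) via R1 from cover(g,e), road(e,b)
round 4: derive cover(g,f) via R1 from cover(g,e), road(e,f)
round 4: derive cover(i,d) via R1 from cover(i,j), road(j,d)
round 4: derive cover(i,e) via R1 from cover(i,j), road(j,e)
round 5: derive cover(b,b) via R1 from cover(b,e), road(e,b)
round 5: derive cover(b,f) via R1 from cover(b,e), road(e,f)
round 5: derive cover(i,f) via R1 from cover(i,e), road(e,f)
round 5: derive cover(i,g) via R1 from cover(i,d), road(d,g)

yes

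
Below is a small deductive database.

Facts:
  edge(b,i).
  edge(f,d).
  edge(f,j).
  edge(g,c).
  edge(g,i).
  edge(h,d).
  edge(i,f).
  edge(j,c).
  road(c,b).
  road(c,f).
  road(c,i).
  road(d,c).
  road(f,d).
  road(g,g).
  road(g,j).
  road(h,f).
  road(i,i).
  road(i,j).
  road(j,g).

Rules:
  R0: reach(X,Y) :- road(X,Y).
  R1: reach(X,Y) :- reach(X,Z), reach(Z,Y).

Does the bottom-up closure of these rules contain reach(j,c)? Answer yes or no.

round 1: derive reach(c,b) via R0 from road(c,b)
round 1: derive reach(c,f) via R0 from road(c,f)
round 1: derive reach(c,i) via R0 from road(c,i)
round 1: derive reach(d,c) via R0 from road(d,c)
round 1: derive reach(f,d) via R0 from road(f,d)
round 1: derive reach(g,g) via R0 from road(g,g)
round 1: derive reach(g,j) via R0 from road(g,j)
round 1: derive reach(h,f) via R0 from road(h,f)
round 1: derive reach(i,i) via R0 from road(i,i)
round 1: derive reach(i,j) via R0 from road(i,j)
round 1: derive reach(j,g) via R0 from road(j,g)
round 2: derive reach(c,d) via R1 from reach(c,f), reach(f,d)
round 2: derive reach(c,j) via R1 from reach(c,i), reach(i,j)
round 2: derive reach(d,b) via R1 from reach(d,c), reach(c,b)
round 2: derive reach(d,f) via R1 from reach(d,c), reach(c,f)
round 2: derive reach(d,i) via R1 from reach(d,c), reach(c,i)
round 2: derive reach(f,c) via R1 from reach(f,d), reach(d,c)
round 2: derive reach(h,d) via R1 from reach(h,f), reach(f,d)
round 2: derive reach(i,g) via R1 from reach(i,j), reach(j,g)
round 2: derive reach(j,j) via R1 from reach(j,g), reach(g,j)
round 3: derive reach(c,c) via R1 from reach(c,d), reach(d,c)
round 3: derive reach(c,g) via R1 from reach(c,i), reach(i,g)
round 3: derive reach(d,d) via R1 from reach(d,c), reach(c,d)
round 3: derive reach(d,g) via R1 from reach(d,i), reach(i,g)
round 3: derive reach(d,j) via R1 from reach(d,c), reach(c,j)
round 3: derive reach(f,b) via R1 from reach(f,c), reach(c,b)
round 3: derive reach(f,f) via R1 from reach(f,c), reach(c,f)
round 3: derive reach(f,i) via R1 from reach(f,c), reach(c,i)
round 3: derive reach(f,j) via R1 from reach(f,c), reach(c,j)
round 3: derive reach(h,b) via R1 from reach(h,d), reach(d,b)
round 3: derive reach(h,c) via R1 from reach(h,d), reach(d,c)
round 3: derive reach(h,i) via R1 from reach(h,d), reach(d,i)
round 4: derive reach(f,g) via R1 from reach(f,c), reach(c,g)
round 4: derive reach(h,g) via R1 from reach(h,c), reach(c,g)
round 4: derive reach(h,j) via R1 from reach(h,c), reach(c,j)

no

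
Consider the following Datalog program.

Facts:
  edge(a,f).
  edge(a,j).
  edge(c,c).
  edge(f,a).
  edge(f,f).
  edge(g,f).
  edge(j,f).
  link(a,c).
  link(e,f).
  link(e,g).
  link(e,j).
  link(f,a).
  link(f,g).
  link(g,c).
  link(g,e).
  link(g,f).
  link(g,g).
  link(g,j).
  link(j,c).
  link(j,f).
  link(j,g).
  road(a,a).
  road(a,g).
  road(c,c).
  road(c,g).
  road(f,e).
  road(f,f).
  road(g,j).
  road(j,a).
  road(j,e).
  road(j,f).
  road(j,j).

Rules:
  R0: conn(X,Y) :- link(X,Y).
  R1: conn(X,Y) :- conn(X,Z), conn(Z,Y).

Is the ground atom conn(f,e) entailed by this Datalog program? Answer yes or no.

yes

round 1: derive conn(a,c) via R0 from link(a,c)
round 1: derive conn(e,f) via R0 from link(e,f)
round 1: derive conn(e,g) via R0 from link(e,g)
round 1: derive conn(e,j) via R0 from link(e,j)
round 1: derive conn(f,a) via R0 from link(f,a)
round 1: derive conn(f,g) via R0 from link(f,g)
round 1: derive conn(g,c) via R0 from link(g,c)
round 1: derive conn(g,e) via R0 from link(g,e)
round 1: derive conn(g,f) via R0 from link(g,f)
round 1: derive conn(g,g) via R0 from link(g,g)
round 1: derive conn(g,j) via R0 from link(g,j)
round 1: derive conn(j,c) via R0 from link(j,c)
round 1: derive conn(j,f) via R0 from link(j,f)
round 1: derive conn(j,g) via R0 from link(j,g)
round 2: derive conn(e,a) via R1 from conn(e,f), conn(f,a)
round 2: derive conn(e,c) via R1 from conn(e,g), conn(g,c)
round 2: derive conn(e,e) via R1 from conn(e,g), conn(g,e)
round 2: derive conn(f,c) via R1 from conn(f,a), conn(a,c)
round 2: derive conn(f,e) via R1 from conn(f,g), conn(g,e)
round 2: derive conn(f,f) via R1 from conn(f,g), conn(g,f)
round 2: derive conn(f,j) via R1 from conn(f,g), conn(g,j)
round 2: derive conn(g,a) via R1 from conn(g,f), conn(f,a)
round 2: derive conn(j,a) via R1 from conn(j,f), conn(f,a)
round 2: derive conn(j,e) via R1 from conn(j,g), conn(g,e)
round 2: derive conn(j,j) via R1 from conn(j,g), conn(g,j)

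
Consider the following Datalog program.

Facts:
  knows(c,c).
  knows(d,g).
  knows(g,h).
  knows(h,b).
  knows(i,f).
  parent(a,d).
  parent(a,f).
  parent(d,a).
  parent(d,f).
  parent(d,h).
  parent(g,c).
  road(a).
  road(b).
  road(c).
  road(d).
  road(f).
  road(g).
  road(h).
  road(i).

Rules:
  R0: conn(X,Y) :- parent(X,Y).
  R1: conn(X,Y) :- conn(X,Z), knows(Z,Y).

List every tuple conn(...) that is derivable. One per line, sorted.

round 1: derive conn(a,d) via R0 from parent(a,d)
round 1: derive conn(a,f) via R0 from parent(a,f)
round 1: derive conn(d,a) via R0 from parent(d,a)
round 1: derive conn(d,f) via R0 from parent(d,f)
round 1: derive conn(d,h) via R0 from parent(d,h)
round 1: derive conn(g,c) via R0 from parent(g,c)
round 2: derive conn(a,g) via R1 from conn(a,d), knows(d,g)
round 2: derive conn(d,b) via R1 from conn(d,h), knows(h,b)
round 3: derive conn(a,h) via R1 from conn(a,g), knows(g,h)
round 4: derive conn(a,b) via R1 from conn(a,h), knows(h,b)

conn(a,b)
conn(a,d)
conn(a,f)
conn(a,g)
conn(a,h)
conn(d,a)
conn(d,b)
conn(d,f)
conn(d,h)
conn(g,c)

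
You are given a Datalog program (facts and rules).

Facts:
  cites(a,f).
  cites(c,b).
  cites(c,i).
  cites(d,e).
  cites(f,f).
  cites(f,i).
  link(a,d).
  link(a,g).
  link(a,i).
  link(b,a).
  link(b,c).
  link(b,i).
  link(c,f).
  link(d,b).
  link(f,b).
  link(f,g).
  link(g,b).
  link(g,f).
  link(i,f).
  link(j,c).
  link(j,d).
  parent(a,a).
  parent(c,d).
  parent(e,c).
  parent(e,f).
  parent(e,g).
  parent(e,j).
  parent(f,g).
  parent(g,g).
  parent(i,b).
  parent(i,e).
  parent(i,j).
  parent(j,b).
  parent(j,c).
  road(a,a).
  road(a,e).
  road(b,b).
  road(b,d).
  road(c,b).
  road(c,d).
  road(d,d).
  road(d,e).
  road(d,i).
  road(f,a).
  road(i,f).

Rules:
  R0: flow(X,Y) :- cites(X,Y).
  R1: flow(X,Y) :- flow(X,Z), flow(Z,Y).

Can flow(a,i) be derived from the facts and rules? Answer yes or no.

yes

round 1: derive flow(a,f) via R0 from cites(a,f)
round 1: derive flow(c,b) via R0 from cites(c,b)
round 1: derive flow(c,i) via R0 from cites(c,i)
round 1: derive flow(d,e) via R0 from cites(d,e)
round 1: derive flow(f,f) via R0 from cites(f,f)
round 1: derive flow(f,i) via R0 from cites(f,i)
round 2: derive flow(a,i) via R1 from flow(a,f), flow(f,i)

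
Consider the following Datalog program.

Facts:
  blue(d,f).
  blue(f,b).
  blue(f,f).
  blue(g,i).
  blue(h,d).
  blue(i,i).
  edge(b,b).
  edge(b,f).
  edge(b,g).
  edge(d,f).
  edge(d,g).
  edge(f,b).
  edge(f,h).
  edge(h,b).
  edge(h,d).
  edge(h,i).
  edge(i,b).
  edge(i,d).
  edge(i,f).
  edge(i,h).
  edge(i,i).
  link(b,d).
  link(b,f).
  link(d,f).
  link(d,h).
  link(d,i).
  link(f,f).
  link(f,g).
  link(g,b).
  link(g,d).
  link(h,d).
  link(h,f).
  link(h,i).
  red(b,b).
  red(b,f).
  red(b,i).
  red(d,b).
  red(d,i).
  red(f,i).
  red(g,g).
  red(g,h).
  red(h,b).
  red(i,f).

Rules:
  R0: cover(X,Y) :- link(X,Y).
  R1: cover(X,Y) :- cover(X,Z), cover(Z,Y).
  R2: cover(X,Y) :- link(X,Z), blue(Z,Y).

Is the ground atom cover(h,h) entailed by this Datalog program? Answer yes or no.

round 1: derive cover(b,d) via R0 from link(b,d)
round 1: derive cover(b,f) via R0 from link(b,f)
round 1: derive cover(d,f) via R0 from link(d,f)
round 1: derive cover(d,h) via R0 from link(d,h)
round 1: derive cover(d,i) via R0 from link(d,i)
round 1: derive cover(f,f) via R0 from link(f,f)
round 1: derive cover(f,g) via R0 from link(f,g)
round 1: derive cover(g,b) via R0 from link(g,b)
round 1: derive cover(g,d) via R0 from link(g,d)
round 1: derive cover(h,d) via R0 from link(h,d)
round 1: derive cover(h,f) via R0 from link(h,f)
round 1: derive cover(h,i) via R0 from link(h,i)
round 1: derive cover(b,b) via R2 from link(b,f), blue(f,b)
round 1: derive cover(d,b) via R2 from link(d,f), blue(f,b)
round 1: derive cover(d,d) via R2 from link(d,h), blue(h,d)
round 1: derive cover(f,b) via R2 from link(f,f), blue(f,b)
round 1: derive cover(f,i) via R2 from link(f,g), blue(g,i)
round 1: derive cover(g,f) via R2 from link(g,d), blue(d,f)
round 1: derive cover(h,b) via R2 from link(h,f), blue(f,b)
round 2: derive cover(b,g) via R1 from cover(b,f), cover(f,g)
round 2: derive cover(b,h) via R1 from cover(b,d), cover(d,h)
round 2: derive cover(b,i) via R1 from cover(b,d), cover(d,i)
round 2: derive cover(d,g) via R1 from cover(d,f), cover(f,g)
round 2: derive cover(f,d) via R1 from cover(f,b), cover(b,d)
round 2: derive cover(g,g) via R1 from cover(g,f), cover(f,g)
round 2: derive cover(g,h) via R1 from cover(g,d), cover(d,h)
round 2: derive cover(g,i) via R1 from cover(g,d), cover(d,i)
round 2: derive cover(h,g) via R1 from cover(h,f), cover(f,g)
round 2: derive cover(h,h) via R1 from cover(h,d), cover(d,h)
round 3: derive cover(f,h) via R1 from cover(f,b), cover(b,h)

yes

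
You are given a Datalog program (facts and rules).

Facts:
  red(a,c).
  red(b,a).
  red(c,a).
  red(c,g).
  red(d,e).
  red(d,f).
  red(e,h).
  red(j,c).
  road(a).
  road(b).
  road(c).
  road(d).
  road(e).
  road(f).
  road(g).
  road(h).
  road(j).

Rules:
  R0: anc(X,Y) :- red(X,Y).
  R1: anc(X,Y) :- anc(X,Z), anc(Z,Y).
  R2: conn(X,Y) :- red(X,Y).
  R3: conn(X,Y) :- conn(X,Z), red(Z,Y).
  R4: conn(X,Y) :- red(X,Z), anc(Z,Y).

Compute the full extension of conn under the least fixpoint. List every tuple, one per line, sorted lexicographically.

conn(a,a)
conn(a,c)
conn(a,g)
conn(b,a)
conn(b,c)
conn(b,g)
conn(c,a)
conn(c,c)
conn(c,g)
conn(d,e)
conn(d,f)
conn(d,h)
conn(e,h)
conn(j,a)
conn(j,c)
conn(j,g)

round 1: derive anc(a,c) via R0 from red(a,c)
round 1: derive anc(b,a) via R0 from red(b,a)
round 1: derive anc(c,a) via R0 from red(c,a)
round 1: derive anc(c,g) via R0 from red(c,g)
round 1: derive anc(d,e) via R0 from red(d,e)
round 1: derive anc(d,f) via R0 from red(d,f)
round 1: derive anc(e,h) via R0 from red(e,h)
round 1: derive anc(j,c) via R0 from red(j,c)
round 1: derive conn(a,c) via R2 from red(a,c)
round 1: derive conn(b,a) via R2 from red(b,a)
round 1: derive conn(c,a) via R2 from red(c,a)
round 1: derive conn(c,g) via R2 from red(c,g)
round 1: derive conn(d,e) via R2 from red(d,e)
round 1: derive conn(d,f) via R2 from red(d,f)
round 1: derive conn(e,h) via R2 from red(e,h)
round 1: derive conn(j,c) via R2 from red(j,c)
round 2: derive anc(a,a) via R1 from anc(a,c), anc(c,a)
round 2: derive anc(a,g) via R1 from anc(a,c), anc(c,g)
round 2: derive anc(b,c) via R1 from anc(b,a), anc(a,c)
round 2: derive anc(c,c) via R1 from anc(c,a), anc(a,c)
round 2: derive anc(d,h) via R1 from anc(d,e), anc(e,h)
round 2: derive anc(j,a) via R1 from anc(j,c), anc(c,a)
round 2: derive anc(j,g) via R1 from anc(j,c), anc(c,g)
round 2: derive conn(a,a) via R3 from conn(a,c), red(c,a)
round 2: derive conn(a,g) via R3 from conn(a,c), red(c,g)
round 2: derive conn(b,c) via R3 from conn(b,a), red(a,c)
round 2: derive conn(c,c) via R3 from conn(c,a), red(a,c)
round 2: derive conn(d,h) via R3 from conn(d,e), red(e,h)
round 2: derive conn(j,a) via R3 from conn(j,c), red(c,a)
round 2: derive conn(j,g) via R3 from conn(j,c), red(c,g)
round 3: derive anc(b,g) via R1 from anc(b,a), anc(a,g)
round 3: derive conn(b,g) via R3 from conn(b,c), red(c,g)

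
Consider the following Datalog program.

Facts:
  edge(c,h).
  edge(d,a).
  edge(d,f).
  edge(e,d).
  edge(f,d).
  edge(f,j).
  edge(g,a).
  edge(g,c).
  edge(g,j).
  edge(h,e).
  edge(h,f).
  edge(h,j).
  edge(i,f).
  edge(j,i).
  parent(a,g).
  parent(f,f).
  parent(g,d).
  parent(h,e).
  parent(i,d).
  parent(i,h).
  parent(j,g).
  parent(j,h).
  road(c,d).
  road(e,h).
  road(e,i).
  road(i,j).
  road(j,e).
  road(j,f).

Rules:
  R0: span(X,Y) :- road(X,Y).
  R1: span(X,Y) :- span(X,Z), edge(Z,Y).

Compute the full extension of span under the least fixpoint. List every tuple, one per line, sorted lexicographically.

round 1: derive span(c,d) via R0 from road(c,d)
round 1: derive span(e,h) via R0 from road(e,h)
round 1: derive span(e,i) via R0 from road(e,i)
round 1: derive span(i,j) via R0 from road(i,j)
round 1: derive span(j,e) via R0 from road(j,e)
round 1: derive span(j,f) via R0 from road(j,f)
round 2: derive span(c,a) via R1 from span(c,d), edge(d,a)
round 2: derive span(c,f) via R1 from span(c,d), edge(d,f)
round 2: derive span(e,e) via R1 from span(e,h), edge(h,e)
round 2: derive span(e,f) via R1 from span(e,h), edge(h,f)
round 2: derive span(e,j) via R1 from span(e,h), edge(h,j)
round 2: derive span(i,i) via R1 from span(i,j), edge(j,i)
round 2: derive span(j,d) via R1 from span(j,e), edge(e,d)
round 2: derive span(j,j) via R1 from span(j,f), edge(f,j)
round 3: derive span(c,j) via R1 from span(c,f), edge(f,j)
round 3: derive span(e,d) via R1 from span(e,e), edge(e,d)
round 3: derive span(i,f) via R1 from span(i,i), edge(i,f)
round 3: derive span(j,a) via R1 from span(j,d), edge(d,a)
round 3: derive span(j,i) via R1 from span(j,j), edge(j,i)
round 4: derive span(c,i) via R1 from span(c,j), edge(j,i)
round 4: derive span(e,a) via R1 from span(e,d), edge(d,a)
round 4: derive span(i,d) via R1 from span(i,f), edge(f,d)
round 5: derive span(i,a) via R1 from span(i,d), edge(d,a)

span(c,a)
span(c,d)
span(c,f)
span(c,i)
span(c,j)
span(e,a)
span(e,d)
span(e,e)
span(e,f)
span(e,h)
span(e,i)
span(e,j)
span(i,a)
span(i,d)
span(i,f)
span(i,i)
span(i,j)
span(j,a)
span(j,d)
span(j,e)
span(j,f)
span(j,i)
span(j,j)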